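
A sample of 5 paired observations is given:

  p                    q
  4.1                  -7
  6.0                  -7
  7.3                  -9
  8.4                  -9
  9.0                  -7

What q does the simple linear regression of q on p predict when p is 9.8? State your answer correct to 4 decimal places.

-8.4543

n = 5, Σx = 34.8, Σy = -39, Σxy = -275, Σx² = 257.66
Sxx = Σx² − (Σx)²/n = 257.66 − 242.208 = 15.452
Sxy = Σxy − (Σx)(Σy)/n = -275 − (-271.44) = -3.56
b = Sxy/Sxx = -3.56/15.452 = -0.230391
a = ȳ − b·x̄ = -7.8 − (-0.230391)·6.96 = -6.196479
ŷ(9.8) = a + b·9.8 = -6.196479 + (-0.230391)·9.8 = -8.454310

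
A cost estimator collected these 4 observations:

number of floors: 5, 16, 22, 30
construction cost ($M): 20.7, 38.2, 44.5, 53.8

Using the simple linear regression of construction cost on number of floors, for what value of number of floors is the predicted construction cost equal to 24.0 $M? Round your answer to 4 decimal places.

n = 4, Σx = 73, Σy = 157.2, Σxy = 3307.7, Σx² = 1665
Sxx = Σx² − (Σx)²/n = 1665 − 1332.25 = 332.75
Sxy = Σxy − (Σx)(Σy)/n = 3307.7 − 2868.9 = 438.8
b = Sxy/Sxx = 438.8/332.75 = 1.318708
a = ȳ − b·x̄ = 39.3 − 1.318708·18.25 = 15.233584
Set a + b·x = 24.0: x = (24.0 − 15.233584) / 1.318708 = 6.647732

6.6477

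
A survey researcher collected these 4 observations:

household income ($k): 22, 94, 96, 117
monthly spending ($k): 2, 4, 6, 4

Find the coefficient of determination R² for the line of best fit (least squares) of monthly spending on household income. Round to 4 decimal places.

n = 4, Σx = 329, Σy = 16, Σxy = 1464, Σx² = 32225, Σy² = 72
Sxx = Σx² − (Σx)²/n = 32225 − 27060.25 = 5164.75
Sxy = Σxy − (Σx)(Σy)/n = 1464 − 1316 = 148
Syy = Σy² − (Σy)²/n = 72 − 64 = 8
R² = Sxy²/(Sxx·Syy) = (148)²/(5164.75·8) = 0.530132

0.5301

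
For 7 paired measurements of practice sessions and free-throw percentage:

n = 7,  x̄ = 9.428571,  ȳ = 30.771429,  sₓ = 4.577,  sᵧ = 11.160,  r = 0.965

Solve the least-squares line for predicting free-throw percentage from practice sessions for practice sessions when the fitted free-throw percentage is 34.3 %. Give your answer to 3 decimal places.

b = r · sᵧ/sₓ = 0.965 · 11.16/4.577 = 2.352939
a = ȳ − b·x̄ = 30.771429 − 2.352939·9.428571 = 8.586580
Set a + b·x = 34.3: x = (34.3 − 8.586580) / 2.352939 = 10.928215

10.928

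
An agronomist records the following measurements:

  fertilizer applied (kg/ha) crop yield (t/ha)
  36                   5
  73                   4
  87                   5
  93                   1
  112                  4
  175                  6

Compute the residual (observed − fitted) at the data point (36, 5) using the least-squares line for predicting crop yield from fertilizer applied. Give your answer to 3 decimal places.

1.382

n = 6, Σx = 576, Σy = 25, Σxy = 2498, Σx² = 66012
Sxx = Σx² − (Σx)²/n = 66012 − 55296 = 10716
Sxy = Σxy − (Σx)(Σy)/n = 2498 − 2400 = 98
b = Sxy/Sxx = 98/10716 = 0.009145
a = ȳ − b·x̄ = 4.166667 − 0.009145·96 = 3.288727
ŷ(36) = 3.288727 + 0.009145·36 = 3.617954
residual = y − ŷ = 5 − 3.617954 = 1.382046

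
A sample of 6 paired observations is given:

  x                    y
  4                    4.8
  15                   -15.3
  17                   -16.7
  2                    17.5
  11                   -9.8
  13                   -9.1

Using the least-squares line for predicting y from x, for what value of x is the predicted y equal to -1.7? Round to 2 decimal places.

8.89

n = 6, Σx = 62, Σy = -28.6, Σxy = -685.3, Σx² = 824
Sxx = Σx² − (Σx)²/n = 824 − 640.666667 = 183.333333
Sxy = Σxy − (Σx)(Σy)/n = -685.3 − (-295.533333) = -389.766667
b = Sxy/Sxx = -389.766667/183.333333 = -2.126
a = ȳ − b·x̄ = -4.766667 − (-2.126)·10.333333 = 17.202
Set a + b·x = -1.7: x = (-1.7 − 17.202) / (-2.126) = 8.890875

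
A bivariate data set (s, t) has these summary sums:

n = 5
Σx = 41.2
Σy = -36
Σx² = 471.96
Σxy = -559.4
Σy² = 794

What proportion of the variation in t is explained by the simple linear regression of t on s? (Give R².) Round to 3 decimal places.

Sxx = Σx² − (Σx)²/n = 471.96 − 339.488 = 132.472
Sxy = Σxy − (Σx)(Σy)/n = -559.4 − (-296.64) = -262.76
Syy = Σy² − (Σy)²/n = 794 − 259.2 = 534.8
R² = Sxy²/(Sxx·Syy) = (-262.76)²/(132.472·534.8) = 0.974548

0.975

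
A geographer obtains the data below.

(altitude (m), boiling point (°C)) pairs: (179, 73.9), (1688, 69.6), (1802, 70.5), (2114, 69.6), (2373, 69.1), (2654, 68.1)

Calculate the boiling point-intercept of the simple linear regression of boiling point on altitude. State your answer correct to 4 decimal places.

74.1868

n = 6, Σx = 10810, Σy = 420.8, Σxy = 749600, Σx² = 23272430
Sxx = Σx² − (Σx)²/n = 23272430 − 19476016.666667 = 3796413.333333
Sxy = Σxy − (Σx)(Σy)/n = 749600 − 758141.333333 = -8541.333333
b = Sxy/Sxx = -8541.333333/3796413.333333 = -0.002250
a = ȳ − b·x̄ = 70.133333 − (-0.002250)·1801.666667 = 74.186800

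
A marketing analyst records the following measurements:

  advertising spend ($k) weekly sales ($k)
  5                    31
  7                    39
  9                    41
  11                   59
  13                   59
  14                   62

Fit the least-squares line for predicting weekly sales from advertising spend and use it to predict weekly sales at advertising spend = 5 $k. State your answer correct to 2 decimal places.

31.06

n = 6, Σx = 59, Σy = 291, Σxy = 3081, Σx² = 641
Sxx = Σx² − (Σx)²/n = 641 − 580.166667 = 60.833333
Sxy = Σxy − (Σx)(Σy)/n = 3081 − 2861.5 = 219.5
b = Sxy/Sxx = 219.5/60.833333 = 3.608219
a = ȳ − b·x̄ = 48.5 − 3.608219·9.833333 = 13.019178
ŷ(5) = a + b·5 = 13.019178 + 3.608219·5 = 31.060274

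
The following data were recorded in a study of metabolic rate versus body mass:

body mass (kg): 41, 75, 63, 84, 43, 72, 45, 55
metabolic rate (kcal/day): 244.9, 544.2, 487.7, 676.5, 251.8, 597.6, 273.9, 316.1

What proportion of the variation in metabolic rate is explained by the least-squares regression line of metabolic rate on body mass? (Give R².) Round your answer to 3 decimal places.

0.961

n = 8, Σx = 478, Σy = 3392.7, Σxy = 221972.6, Σx² = 30414, Σy² = 1647102.61
Sxx = Σx² − (Σx)²/n = 30414 − 28560.5 = 1853.5
Sxy = Σxy − (Σx)(Σy)/n = 221972.6 − 202713.825 = 19258.775
Syy = Σy² − (Σy)²/n = 1647102.61 − 1438801.66125 = 208300.94875
R² = Sxy²/(Sxx·Syy) = (19258.775)²/(1853.5·208300.94875) = 0.960668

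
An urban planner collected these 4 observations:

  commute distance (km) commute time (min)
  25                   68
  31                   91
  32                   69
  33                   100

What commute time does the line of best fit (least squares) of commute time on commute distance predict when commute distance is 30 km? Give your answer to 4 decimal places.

81.3097

n = 4, Σx = 121, Σy = 328, Σxy = 10029, Σx² = 3699
Sxx = Σx² − (Σx)²/n = 3699 − 3660.25 = 38.75
Sxy = Σxy − (Σx)(Σy)/n = 10029 − 9922 = 107
b = Sxy/Sxx = 107/38.75 = 2.761290
a = ȳ − b·x̄ = 82 − 2.761290·30.25 = -1.529032
ŷ(30) = a + b·30 = -1.529032 + 2.761290·30 = 81.309677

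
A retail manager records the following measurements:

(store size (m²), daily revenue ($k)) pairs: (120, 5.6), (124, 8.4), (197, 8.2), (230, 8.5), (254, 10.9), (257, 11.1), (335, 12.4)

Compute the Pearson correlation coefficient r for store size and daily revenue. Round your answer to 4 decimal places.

n = 7, Σx = 1517, Σy = 65.1, Σxy = 15059.3, Σx² = 364275, Σy² = 637.19
Sxx = Σx² − (Σx)²/n = 364275 − 328755.571429 = 35519.428571
Sxy = Σxy − (Σx)(Σy)/n = 15059.3 − 14108.1 = 951.2
Syy = Σy² − (Σy)²/n = 637.19 − 605.43 = 31.76
r = Sxy/√(Sxx·Syy) = 951.2/√(1128097.051429) = 951.2/1062.119132 = 0.895568

0.8956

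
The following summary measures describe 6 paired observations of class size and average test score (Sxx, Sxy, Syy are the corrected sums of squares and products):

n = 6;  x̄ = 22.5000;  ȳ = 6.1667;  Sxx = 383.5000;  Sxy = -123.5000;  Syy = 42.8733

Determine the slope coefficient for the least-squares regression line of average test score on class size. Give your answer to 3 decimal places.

-0.322

b = Sxy/Sxx = -123.5/383.5 = -0.322034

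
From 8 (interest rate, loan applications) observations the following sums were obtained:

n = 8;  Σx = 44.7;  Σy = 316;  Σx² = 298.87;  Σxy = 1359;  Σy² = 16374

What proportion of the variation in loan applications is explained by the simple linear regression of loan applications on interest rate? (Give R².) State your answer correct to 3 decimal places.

Sxx = Σx² − (Σx)²/n = 298.87 − 249.76125 = 49.10875
Sxy = Σxy − (Σx)(Σy)/n = 1359 − 1765.65 = -406.65
Syy = Σy² − (Σy)²/n = 16374 − 12482 = 3892
R² = Sxy²/(Sxx·Syy) = (-406.65)²/(49.10875·3892) = 0.865187

0.865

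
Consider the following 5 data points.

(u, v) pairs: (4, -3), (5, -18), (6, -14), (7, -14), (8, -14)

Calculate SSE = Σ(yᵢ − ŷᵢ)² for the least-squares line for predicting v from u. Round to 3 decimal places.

94.800

n = 5, Σx = 30, Σy = -63, Σxy = -396, Σx² = 190, Σy² = 921
Sxx = Σx² − (Σx)²/n = 190 − 180 = 10
Sxy = Σxy − (Σx)(Σy)/n = -396 − (-378) = -18
Syy = Σy² − (Σy)²/n = 921 − 793.8 = 127.2
b = Sxy/Sxx = -18/10 = -1.8
SSE = Syy − b·Sxy = 127.2 − (-1.8)·(-18) = 94.8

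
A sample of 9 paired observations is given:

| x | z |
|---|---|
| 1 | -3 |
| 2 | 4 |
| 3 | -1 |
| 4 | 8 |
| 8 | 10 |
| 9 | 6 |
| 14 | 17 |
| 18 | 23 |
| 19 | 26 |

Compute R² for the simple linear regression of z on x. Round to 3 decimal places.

0.915

n = 9, Σx = 78, Σy = 90, Σxy = 1314, Σx² = 1056, Σy² = 1720
Sxx = Σx² − (Σx)²/n = 1056 − 676 = 380
Sxy = Σxy − (Σx)(Σy)/n = 1314 − 780 = 534
Syy = Σy² − (Σy)²/n = 1720 − 900 = 820
R² = Sxy²/(Sxx·Syy) = (534)²/(380·820) = 0.915135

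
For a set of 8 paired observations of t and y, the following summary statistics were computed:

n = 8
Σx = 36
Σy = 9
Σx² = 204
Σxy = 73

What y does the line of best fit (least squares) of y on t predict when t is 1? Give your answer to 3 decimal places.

Sxx = Σx² − (Σx)²/n = 204 − 162 = 42
Sxy = Σxy − (Σx)(Σy)/n = 73 − 40.5 = 32.5
b = Sxy/Sxx = 32.5/42 = 0.773810
a = ȳ − b·x̄ = 1.125 − 0.773810·4.5 = -2.357143
ŷ(1) = a + b·1 = -2.357143 + 0.773810·1 = -1.583333

-1.583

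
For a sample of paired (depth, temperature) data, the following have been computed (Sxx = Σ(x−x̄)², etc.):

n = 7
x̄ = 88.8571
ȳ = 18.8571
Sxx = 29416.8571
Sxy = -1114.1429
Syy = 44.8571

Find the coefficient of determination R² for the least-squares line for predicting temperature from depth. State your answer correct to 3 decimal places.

0.941

R² = Sxy²/(Sxx·Syy) = (-1114.1429)²/(29416.8571·44.8571) = 0.940707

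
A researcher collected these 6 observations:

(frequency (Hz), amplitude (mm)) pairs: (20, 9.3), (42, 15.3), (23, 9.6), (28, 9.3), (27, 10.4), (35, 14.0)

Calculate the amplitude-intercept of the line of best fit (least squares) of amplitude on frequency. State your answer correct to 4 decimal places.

n = 6, Σx = 175, Σy = 67.9, Σxy = 2080.6, Σx² = 5431
Sxx = Σx² − (Σx)²/n = 5431 − 5104.166667 = 326.833333
Sxy = Σxy − (Σx)(Σy)/n = 2080.6 − 1980.416667 = 100.183333
b = Sxy/Sxx = 100.183333/326.833333 = 0.306527
a = ȳ − b·x̄ = 11.316667 − 0.306527·29.166667 = 2.376288

2.3763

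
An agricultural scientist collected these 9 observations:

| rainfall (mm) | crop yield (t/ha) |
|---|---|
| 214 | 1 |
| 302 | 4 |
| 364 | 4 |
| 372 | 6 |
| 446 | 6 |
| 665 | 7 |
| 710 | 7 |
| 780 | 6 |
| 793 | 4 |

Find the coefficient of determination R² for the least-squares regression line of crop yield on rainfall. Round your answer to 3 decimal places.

n = 9, Σx = 4646, Σy = 45, Σxy = 25263, Σx² = 2790370, Σy² = 255
Sxx = Σx² − (Σx)²/n = 2790370 − 2398368.444444 = 392001.555556
Sxy = Σxy − (Σx)(Σy)/n = 25263 − 23230 = 2033
Syy = Σy² − (Σy)²/n = 255 − 225 = 30
R² = Sxy²/(Sxx·Syy) = (2033)²/(392001.555556·30) = 0.351452

0.351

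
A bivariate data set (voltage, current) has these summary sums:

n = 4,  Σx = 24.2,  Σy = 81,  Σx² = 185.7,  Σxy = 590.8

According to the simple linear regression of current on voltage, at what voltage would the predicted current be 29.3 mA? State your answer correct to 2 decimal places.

Sxx = Σx² − (Σx)²/n = 185.7 − 146.41 = 39.29
Sxy = Σxy − (Σx)(Σy)/n = 590.8 − 490.05 = 100.75
b = Sxy/Sxx = 100.75/39.29 = 2.564266
a = ȳ − b·x̄ = 20.25 − 2.564266·6.05 = 4.736192
Set a + b·x = 29.3: x = (29.3 − 4.736192) / 2.564266 = 9.579275

9.58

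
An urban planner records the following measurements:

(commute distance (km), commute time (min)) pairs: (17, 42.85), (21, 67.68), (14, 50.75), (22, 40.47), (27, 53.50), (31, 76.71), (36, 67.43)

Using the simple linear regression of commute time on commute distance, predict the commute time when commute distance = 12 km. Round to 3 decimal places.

n = 7, Σx = 168, Σy = 399.39, Σxy = 10000.56, Σx² = 4396
Sxx = Σx² − (Σx)²/n = 4396 − 4032 = 364
Sxy = Σxy − (Σx)(Σy)/n = 10000.56 − 9585.36 = 415.2
b = Sxy/Sxx = 415.2/364 = 1.140659
a = ȳ − b·x̄ = 57.055714 − 1.140659·24 = 29.679890
ŷ(12) = a + b·12 = 29.679890 + 1.140659·12 = 43.367802

43.368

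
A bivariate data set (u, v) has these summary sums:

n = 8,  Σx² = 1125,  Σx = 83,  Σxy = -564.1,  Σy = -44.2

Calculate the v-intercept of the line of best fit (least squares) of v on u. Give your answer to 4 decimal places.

Sxx = Σx² − (Σx)²/n = 1125 − 861.125 = 263.875
Sxy = Σxy − (Σx)(Σy)/n = -564.1 − (-458.575) = -105.525
b = Sxy/Sxx = -105.525/263.875 = -0.399905
a = ȳ − b·x̄ = -5.525 − (-0.399905)·10.375 = -1.375983

-1.3760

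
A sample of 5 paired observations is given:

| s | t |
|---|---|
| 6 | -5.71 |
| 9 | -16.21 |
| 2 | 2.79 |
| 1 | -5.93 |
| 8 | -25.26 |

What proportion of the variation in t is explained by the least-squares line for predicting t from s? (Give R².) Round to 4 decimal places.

0.6124

n = 5, Σx = 26, Σy = -50.32, Σxy = -382.58, Σx² = 186, Σy² = 976.3848
Sxx = Σx² − (Σx)²/n = 186 − 135.2 = 50.8
Sxy = Σxy − (Σx)(Σy)/n = -382.58 − (-261.664) = -120.916
Syy = Σy² − (Σy)²/n = 976.3848 − 506.42048 = 469.96432
R² = Sxy²/(Sxx·Syy) = (-120.916)²/(50.8·469.96432) = 0.612405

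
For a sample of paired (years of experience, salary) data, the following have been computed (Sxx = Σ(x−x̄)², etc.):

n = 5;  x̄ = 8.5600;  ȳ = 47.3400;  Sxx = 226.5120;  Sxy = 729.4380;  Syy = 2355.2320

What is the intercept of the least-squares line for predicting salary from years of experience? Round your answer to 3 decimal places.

19.774

b = Sxy/Sxx = 729.438/226.512 = 3.220306
a = ȳ − b·x̄ = 47.34 − 3.220306·8.56 = 19.774179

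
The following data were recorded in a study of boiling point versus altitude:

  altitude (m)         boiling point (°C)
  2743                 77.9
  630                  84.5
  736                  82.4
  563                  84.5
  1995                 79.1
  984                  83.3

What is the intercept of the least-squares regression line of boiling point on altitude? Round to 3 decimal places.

85.833

n = 6, Σx = 7651, Σy = 491.7, Σxy = 614906.3, Σx² = 13727895
Sxx = Σx² − (Σx)²/n = 13727895 − 9756300.166667 = 3971594.833333
Sxy = Σxy − (Σx)(Σy)/n = 614906.3 − 626999.45 = -12093.15
b = Sxy/Sxx = -12093.15/3971594.833333 = -0.003045
a = ȳ − b·x̄ = 81.95 − (-0.003045)·1275.166667 = 85.832768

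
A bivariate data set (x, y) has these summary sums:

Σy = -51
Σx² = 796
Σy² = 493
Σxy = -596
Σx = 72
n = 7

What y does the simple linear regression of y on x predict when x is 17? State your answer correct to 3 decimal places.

Sxx = Σx² − (Σx)²/n = 796 − 740.571429 = 55.428571
Sxy = Σxy − (Σx)(Σy)/n = -596 − (-524.571429) = -71.428571
b = Sxy/Sxx = -71.428571/55.428571 = -1.288660
a = ȳ − b·x̄ = -7.285714 − (-1.288660)·10.285714 = 5.969072
ŷ(17) = a + b·17 = 5.969072 + (-1.288660)·17 = -15.938144

-15.938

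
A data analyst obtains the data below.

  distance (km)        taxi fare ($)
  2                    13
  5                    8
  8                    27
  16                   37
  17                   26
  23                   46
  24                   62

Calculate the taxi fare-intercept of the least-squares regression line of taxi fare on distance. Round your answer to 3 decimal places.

n = 7, Σx = 95, Σy = 219, Σxy = 3862, Σx² = 1743
Sxx = Σx² − (Σx)²/n = 1743 − 1289.285714 = 453.714286
Sxy = Σxy − (Σx)(Σy)/n = 3862 − 2972.142857 = 889.857143
b = Sxy/Sxx = 889.857143/453.714286 = 1.961272
a = ȳ − b·x̄ = 31.285714 − 1.961272·13.571429 = 4.668451

4.668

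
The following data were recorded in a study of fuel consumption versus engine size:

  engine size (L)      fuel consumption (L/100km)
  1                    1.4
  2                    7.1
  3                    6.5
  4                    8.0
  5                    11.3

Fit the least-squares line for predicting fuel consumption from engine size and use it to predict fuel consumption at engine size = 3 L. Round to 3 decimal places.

n = 5, Σx = 15, Σy = 34.3, Σxy = 123.6, Σx² = 55
Sxx = Σx² − (Σx)²/n = 55 − 45 = 10
Sxy = Σxy − (Σx)(Σy)/n = 123.6 − 102.9 = 20.7
b = Sxy/Sxx = 20.7/10 = 2.07
a = ȳ − b·x̄ = 6.86 − 2.07·3 = 0.65
ŷ(3) = a + b·3 = 0.65 + 2.07·3 = 6.86

6.860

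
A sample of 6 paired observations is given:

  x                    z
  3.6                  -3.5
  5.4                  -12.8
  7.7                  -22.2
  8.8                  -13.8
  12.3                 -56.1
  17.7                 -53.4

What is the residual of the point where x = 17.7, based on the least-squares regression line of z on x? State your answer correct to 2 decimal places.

6.88

n = 6, Σx = 55.5, Σy = -161.8, Σxy = -2009.31, Σx² = 643.43
Sxx = Σx² − (Σx)²/n = 643.43 − 513.375 = 130.055
Sxy = Σxy − (Σx)(Σy)/n = -2009.31 − (-1496.65) = -512.66
b = Sxy/Sxx = -512.66/130.055 = -3.941871
a = ȳ − b·x̄ = -26.966667 − (-3.941871)·9.25 = 9.495638
ŷ(17.7) = 9.495638 + (-3.941871)·17.7 = -60.275474
residual = y − ŷ = -53.4 − (-60.275474) = 6.875474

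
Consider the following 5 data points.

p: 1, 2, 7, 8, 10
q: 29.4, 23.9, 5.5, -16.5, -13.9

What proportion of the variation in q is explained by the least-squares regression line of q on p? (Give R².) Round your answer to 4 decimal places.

0.9122

n = 5, Σx = 28, Σy = 28.4, Σxy = -155.3, Σx² = 218, Σy² = 1931.28
Sxx = Σx² − (Σx)²/n = 218 − 156.8 = 61.2
Sxy = Σxy − (Σx)(Σy)/n = -155.3 − 159.04 = -314.34
Syy = Σy² − (Σy)²/n = 1931.28 − 161.312 = 1769.968
R² = Sxy²/(Sxx·Syy) = (-314.34)²/(61.2·1769.968) = 0.912184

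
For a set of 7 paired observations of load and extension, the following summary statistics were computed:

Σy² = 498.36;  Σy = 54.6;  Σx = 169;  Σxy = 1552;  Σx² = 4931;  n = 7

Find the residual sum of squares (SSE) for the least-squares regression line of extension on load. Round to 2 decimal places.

Sxx = Σx² − (Σx)²/n = 4931 − 4080.142857 = 850.857143
Sxy = Σxy − (Σx)(Σy)/n = 1552 − 1318.2 = 233.8
Syy = Σy² − (Σy)²/n = 498.36 − 425.88 = 72.48
b = Sxy/Sxx = 233.8/850.857143 = 0.274782
SSE = Syy − b·Sxy = 72.48 − 0.274782·233.8 = 8.236031

8.24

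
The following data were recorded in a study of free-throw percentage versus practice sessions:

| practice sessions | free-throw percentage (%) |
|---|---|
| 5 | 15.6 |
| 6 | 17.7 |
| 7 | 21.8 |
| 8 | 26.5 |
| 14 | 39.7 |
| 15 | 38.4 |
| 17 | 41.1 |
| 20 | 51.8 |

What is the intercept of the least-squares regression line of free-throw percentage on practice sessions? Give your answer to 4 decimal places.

5.6033

n = 8, Σx = 92, Σy = 252.6, Σxy = 3415.3, Σx² = 1284
Sxx = Σx² − (Σx)²/n = 1284 − 1058 = 226
Sxy = Σxy − (Σx)(Σy)/n = 3415.3 − 2904.9 = 510.4
b = Sxy/Sxx = 510.4/226 = 2.258407
a = ȳ − b·x̄ = 31.575 − 2.258407·11.5 = 5.603319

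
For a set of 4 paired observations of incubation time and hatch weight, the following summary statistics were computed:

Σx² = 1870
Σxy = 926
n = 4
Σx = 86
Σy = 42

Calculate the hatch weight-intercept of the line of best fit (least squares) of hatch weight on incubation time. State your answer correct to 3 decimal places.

-13.048

Sxx = Σx² − (Σx)²/n = 1870 − 1849 = 21
Sxy = Σxy − (Σx)(Σy)/n = 926 − 903 = 23
b = Sxy/Sxx = 23/21 = 1.095238
a = ȳ − b·x̄ = 10.5 − 1.095238·21.5 = -13.047619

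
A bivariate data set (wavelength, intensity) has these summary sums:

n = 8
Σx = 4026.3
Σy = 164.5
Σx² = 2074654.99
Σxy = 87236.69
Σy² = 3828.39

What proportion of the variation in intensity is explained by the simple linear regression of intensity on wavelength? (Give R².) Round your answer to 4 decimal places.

Sxx = Σx² − (Σx)²/n = 2074654.99 − 2026386.46125 = 48268.52875
Sxy = Σxy − (Σx)(Σy)/n = 87236.69 − 82790.79375 = 4445.89625
Syy = Σy² − (Σy)²/n = 3828.39 − 3382.53125 = 445.85875
R² = Sxy²/(Sxx·Syy) = (4445.89625)²/(48268.52875·445.85875) = 0.918454

0.9185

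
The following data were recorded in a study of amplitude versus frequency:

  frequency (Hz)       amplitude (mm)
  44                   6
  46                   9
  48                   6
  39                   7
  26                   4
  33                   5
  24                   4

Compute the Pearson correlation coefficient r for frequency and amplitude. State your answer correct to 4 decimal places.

0.7890

n = 7, Σx = 260, Σy = 41, Σxy = 1604, Σx² = 10218, Σy² = 259
Sxx = Σx² − (Σx)²/n = 10218 − 9657.142857 = 560.857143
Sxy = Σxy − (Σx)(Σy)/n = 1604 − 1522.857143 = 81.142857
Syy = Σy² − (Σy)²/n = 259 − 240.142857 = 18.857143
r = Sxy/√(Sxx·Syy) = 81.142857/√(10576.163265) = 81.142857/102.840475 = 0.789017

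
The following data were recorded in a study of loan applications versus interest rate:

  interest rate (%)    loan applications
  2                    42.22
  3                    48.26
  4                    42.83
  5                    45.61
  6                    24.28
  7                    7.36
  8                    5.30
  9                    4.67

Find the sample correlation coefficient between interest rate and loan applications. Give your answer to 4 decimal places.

n = 8, Σx = 44, Σy = 220.53, Σxy = 910.22, Σx² = 284, Σy² = 8719.8239
Sxx = Σx² − (Σx)²/n = 284 − 242 = 42
Sxy = Σxy − (Σx)(Σy)/n = 910.22 − 1212.915 = -302.695
Syy = Σy² − (Σy)²/n = 8719.8239 − 6079.185113 = 2640.638788
r = Sxy/√(Sxx·Syy) = -302.695/√(110906.829075) = -302.695/333.026769 = -0.908921

-0.9089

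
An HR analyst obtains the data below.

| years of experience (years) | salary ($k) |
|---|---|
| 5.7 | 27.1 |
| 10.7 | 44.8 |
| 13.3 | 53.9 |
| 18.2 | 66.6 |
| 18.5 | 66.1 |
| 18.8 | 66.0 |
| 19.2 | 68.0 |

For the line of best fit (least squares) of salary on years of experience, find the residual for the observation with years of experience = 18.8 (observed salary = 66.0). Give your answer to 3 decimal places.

-1.514

n = 7, Σx = 104.4, Σy = 392.5, Σxy = 6332.07, Σx² = 1719.44
Sxx = Σx² − (Σx)²/n = 1719.44 − 1557.051429 = 162.388571
Sxy = Σxy − (Σx)(Σy)/n = 6332.07 − 5853.857143 = 478.212857
b = Sxy/Sxx = 478.212857/162.388571 = 2.944868
a = ȳ − b·x̄ = 56.071429 − 2.944868·14.914286 = 12.150830
ŷ(18.8) = 12.150830 + 2.944868·18.8 = 67.514343
residual = y − ŷ = 66.0 − 67.514343 = -1.514343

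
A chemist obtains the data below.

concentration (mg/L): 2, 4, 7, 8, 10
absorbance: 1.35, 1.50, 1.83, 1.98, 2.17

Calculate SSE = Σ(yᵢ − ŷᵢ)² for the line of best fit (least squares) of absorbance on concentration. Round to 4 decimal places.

0.0029

n = 5, Σx = 31, Σy = 8.83, Σxy = 59.05, Σx² = 233, Σy² = 16.0507
Sxx = Σx² − (Σx)²/n = 233 − 192.2 = 40.8
Sxy = Σxy − (Σx)(Σy)/n = 59.05 − 54.746 = 4.304
Syy = Σy² − (Σy)²/n = 16.0507 − 15.59378 = 0.45692
b = Sxy/Sxx = 4.304/40.8 = 0.105490
SSE = Syy − b·Sxy = 0.45692 − 0.105490·4.304 = 0.002890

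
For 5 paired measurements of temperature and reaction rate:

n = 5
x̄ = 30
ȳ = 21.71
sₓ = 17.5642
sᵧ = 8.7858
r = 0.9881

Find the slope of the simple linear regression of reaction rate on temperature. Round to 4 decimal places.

0.4943

b = r · sᵧ/sₓ = 0.9881 · 8.7858/17.5642 = 0.494258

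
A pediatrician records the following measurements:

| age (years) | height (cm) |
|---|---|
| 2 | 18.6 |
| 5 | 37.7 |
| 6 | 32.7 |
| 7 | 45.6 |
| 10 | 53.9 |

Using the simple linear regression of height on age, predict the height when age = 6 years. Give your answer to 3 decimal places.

n = 5, Σx = 30, Σy = 188.5, Σxy = 1280.1, Σx² = 214
Sxx = Σx² − (Σx)²/n = 214 − 180 = 34
Sxy = Σxy − (Σx)(Σy)/n = 1280.1 − 1131 = 149.1
b = Sxy/Sxx = 149.1/34 = 4.385294
a = ȳ − b·x̄ = 37.7 − 4.385294·6 = 11.388235
ŷ(6) = a + b·6 = 11.388235 + 4.385294·6 = 37.7

37.700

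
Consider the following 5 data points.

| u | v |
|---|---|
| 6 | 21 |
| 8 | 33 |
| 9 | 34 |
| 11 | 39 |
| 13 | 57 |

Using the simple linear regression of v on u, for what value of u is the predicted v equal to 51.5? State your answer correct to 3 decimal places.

12.547

n = 5, Σx = 47, Σy = 184, Σxy = 1866, Σx² = 471
Sxx = Σx² − (Σx)²/n = 471 − 441.8 = 29.2
Sxy = Σxy − (Σx)(Σy)/n = 1866 − 1729.6 = 136.4
b = Sxy/Sxx = 136.4/29.2 = 4.671233
a = ȳ − b·x̄ = 36.8 − 4.671233·9.4 = -7.109589
Set a + b·x = 51.5: x = (51.5 − (-7.109589)) / 4.671233 = 12.546921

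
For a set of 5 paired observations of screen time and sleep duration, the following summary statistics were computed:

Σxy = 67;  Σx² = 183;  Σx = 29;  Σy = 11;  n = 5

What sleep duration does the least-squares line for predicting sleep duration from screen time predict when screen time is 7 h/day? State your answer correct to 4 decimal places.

2.4595

Sxx = Σx² − (Σx)²/n = 183 − 168.2 = 14.8
Sxy = Σxy − (Σx)(Σy)/n = 67 − 63.8 = 3.2
b = Sxy/Sxx = 3.2/14.8 = 0.216216
a = ȳ − b·x̄ = 2.2 − 0.216216·5.8 = 0.945946
ŷ(7) = a + b·7 = 0.945946 + 0.216216·7 = 2.459459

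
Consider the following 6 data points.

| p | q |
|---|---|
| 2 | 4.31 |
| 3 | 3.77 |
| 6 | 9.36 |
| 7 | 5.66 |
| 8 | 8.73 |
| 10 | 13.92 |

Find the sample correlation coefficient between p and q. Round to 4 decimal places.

n = 6, Σx = 36, Σy = 45.75, Σxy = 324.75, Σx² = 262, Σy² = 422.4135
Sxx = Σx² − (Σx)²/n = 262 − 216 = 46
Sxy = Σxy − (Σx)(Σy)/n = 324.75 − 274.5 = 50.25
Syy = Σy² − (Σy)²/n = 422.4135 − 348.84375 = 73.56975
r = Sxy/√(Sxx·Syy) = 50.25/√(3384.2085) = 50.25/58.173950 = 0.863789

0.8638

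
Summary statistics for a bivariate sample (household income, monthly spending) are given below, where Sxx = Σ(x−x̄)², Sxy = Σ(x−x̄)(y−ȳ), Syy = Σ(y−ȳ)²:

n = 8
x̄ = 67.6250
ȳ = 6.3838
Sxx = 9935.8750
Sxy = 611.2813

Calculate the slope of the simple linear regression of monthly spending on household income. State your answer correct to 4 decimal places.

b = Sxy/Sxx = 611.2813/9935.875 = 0.061523

0.0615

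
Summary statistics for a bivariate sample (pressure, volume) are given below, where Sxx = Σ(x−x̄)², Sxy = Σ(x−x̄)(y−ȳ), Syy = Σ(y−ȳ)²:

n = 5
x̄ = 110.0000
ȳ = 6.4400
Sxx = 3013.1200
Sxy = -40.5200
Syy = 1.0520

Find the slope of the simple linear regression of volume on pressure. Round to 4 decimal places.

-0.0134

b = Sxy/Sxx = -40.52/3013.12 = -0.013448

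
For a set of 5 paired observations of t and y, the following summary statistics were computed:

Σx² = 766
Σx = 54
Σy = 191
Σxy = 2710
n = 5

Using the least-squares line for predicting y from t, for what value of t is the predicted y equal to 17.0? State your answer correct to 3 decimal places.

4.812

Sxx = Σx² − (Σx)²/n = 766 − 583.2 = 182.8
Sxy = Σxy − (Σx)(Σy)/n = 2710 − 2062.8 = 647.2
b = Sxy/Sxx = 647.2/182.8 = 3.540481
a = ȳ − b·x̄ = 38.2 − 3.540481·10.8 = -0.037199
Set a + b·x = 17.0: x = (17.0 − (-0.037199)) / 3.540481 = 4.812114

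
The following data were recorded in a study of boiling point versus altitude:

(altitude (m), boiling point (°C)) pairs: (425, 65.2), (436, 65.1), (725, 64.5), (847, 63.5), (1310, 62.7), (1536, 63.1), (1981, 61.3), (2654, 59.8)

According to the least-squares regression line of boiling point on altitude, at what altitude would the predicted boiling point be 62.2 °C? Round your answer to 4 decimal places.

1645.3699

n = 8, Σx = 9914, Σy = 505.2, Σxy = 615843.7, Σx² = 16657228
Sxx = Σx² − (Σx)²/n = 16657228 − 12285924.5 = 4371303.5
Sxy = Σxy − (Σx)(Σy)/n = 615843.7 − 626069.1 = -10225.4
b = Sxy/Sxx = -10225.4/4371303.5 = -0.002339
a = ȳ − b·x̄ = 63.15 − (-0.002339)·1239.25 = 66.048867
Set a + b·x = 62.2: x = (62.2 − 66.048867) / (-0.002339) = 1645.369890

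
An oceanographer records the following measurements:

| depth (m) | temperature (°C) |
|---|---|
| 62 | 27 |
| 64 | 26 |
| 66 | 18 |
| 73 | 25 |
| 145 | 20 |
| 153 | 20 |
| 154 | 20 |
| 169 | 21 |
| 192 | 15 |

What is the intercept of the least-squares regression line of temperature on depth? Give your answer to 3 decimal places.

n = 9, Σx = 1078, Σy = 192, Σxy = 21820, Σx² = 151200
Sxx = Σx² − (Σx)²/n = 151200 − 129120.444444 = 22079.555556
Sxy = Σxy − (Σx)(Σy)/n = 21820 − 22997.333333 = -1177.333333
b = Sxy/Sxx = -1177.333333/22079.555556 = -0.053322
a = ȳ − b·x̄ = 21.333333 − (-0.053322)·119.777778 = 27.720163

27.720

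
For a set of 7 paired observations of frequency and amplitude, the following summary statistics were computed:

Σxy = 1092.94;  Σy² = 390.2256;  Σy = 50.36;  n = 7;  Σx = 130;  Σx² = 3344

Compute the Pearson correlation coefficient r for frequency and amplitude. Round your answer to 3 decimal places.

0.979

Sxx = Σx² − (Σx)²/n = 3344 − 2414.285714 = 929.714286
Sxy = Σxy − (Σx)(Σy)/n = 1092.94 − 935.257143 = 157.682857
Syy = Σy² − (Σy)²/n = 390.2256 − 362.304229 = 27.921371
r = Sxy/√(Sxx·Syy) = 157.682857/√(25958.897894) = 157.682857/161.117652 = 0.978681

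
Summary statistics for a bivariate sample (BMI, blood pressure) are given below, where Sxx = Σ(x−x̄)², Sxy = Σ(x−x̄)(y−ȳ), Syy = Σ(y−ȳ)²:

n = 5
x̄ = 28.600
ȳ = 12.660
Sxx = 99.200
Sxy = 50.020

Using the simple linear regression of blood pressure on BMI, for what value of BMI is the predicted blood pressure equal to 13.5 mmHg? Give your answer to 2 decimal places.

b = Sxy/Sxx = 50.02/99.2 = 0.504234
a = ȳ − b·x̄ = 12.66 − 0.504234·28.6 = -1.761089
Set a + b·x = 13.5: x = (13.5 − (-1.761089)) / 0.504234 = 30.265894

30.27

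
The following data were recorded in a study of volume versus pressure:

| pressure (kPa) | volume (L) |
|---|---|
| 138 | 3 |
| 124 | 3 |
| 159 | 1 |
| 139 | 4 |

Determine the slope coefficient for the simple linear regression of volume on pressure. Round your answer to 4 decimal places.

-0.0627

n = 4, Σx = 560, Σy = 11, Σxy = 1501, Σx² = 79022
Sxx = Σx² − (Σx)²/n = 79022 − 78400 = 622
Sxy = Σxy − (Σx)(Σy)/n = 1501 − 1540 = -39
b = Sxy/Sxx = -39/622 = -0.062701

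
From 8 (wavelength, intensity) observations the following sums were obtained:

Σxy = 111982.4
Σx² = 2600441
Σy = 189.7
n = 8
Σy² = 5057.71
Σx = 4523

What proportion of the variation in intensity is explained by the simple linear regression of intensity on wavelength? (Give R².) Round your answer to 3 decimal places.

0.925

Sxx = Σx² − (Σx)²/n = 2600441 − 2557191.125 = 43249.875
Sxy = Σxy − (Σx)(Σy)/n = 111982.4 − 107251.6375 = 4730.7625
Syy = Σy² − (Σy)²/n = 5057.71 − 4498.26125 = 559.44875
R² = Sxy²/(Sxx·Syy) = (4730.7625)²/(43249.875·559.44875) = 0.924948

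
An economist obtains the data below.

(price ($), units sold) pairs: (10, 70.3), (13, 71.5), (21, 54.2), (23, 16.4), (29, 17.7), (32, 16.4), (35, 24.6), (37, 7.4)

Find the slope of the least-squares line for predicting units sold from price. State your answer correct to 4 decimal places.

n = 8, Σx = 200, Σy = 278.5, Σxy = 5320.8, Σx² = 5698
Sxx = Σx² − (Σx)²/n = 5698 − 5000 = 698
Sxy = Σxy − (Σx)(Σy)/n = 5320.8 − 6962.5 = -1641.7
b = Sxy/Sxx = -1641.7/698 = -2.352006

-2.3520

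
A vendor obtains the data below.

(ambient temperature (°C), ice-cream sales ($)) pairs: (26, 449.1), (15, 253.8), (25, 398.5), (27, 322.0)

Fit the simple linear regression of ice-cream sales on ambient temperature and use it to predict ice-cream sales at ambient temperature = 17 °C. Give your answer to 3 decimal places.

n = 4, Σx = 93, Σy = 1423.4, Σxy = 34140.1, Σx² = 2255
Sxx = Σx² − (Σx)²/n = 2255 − 2162.25 = 92.75
Sxy = Σxy − (Σx)(Σy)/n = 34140.1 − 33094.05 = 1046.05
b = Sxy/Sxx = 1046.05/92.75 = 11.278167
a = ȳ − b·x̄ = 355.85 − 11.278167·23.25 = 93.632615
ŷ(17) = a + b·17 = 93.632615 + 11.278167·17 = 285.361456

285.361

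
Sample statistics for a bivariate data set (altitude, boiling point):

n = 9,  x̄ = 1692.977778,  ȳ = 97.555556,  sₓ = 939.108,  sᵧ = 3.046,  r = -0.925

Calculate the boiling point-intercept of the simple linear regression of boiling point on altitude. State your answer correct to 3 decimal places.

b = r · sᵧ/sₓ = -0.925 · 3.046/939.108 = -0.003000
a = ȳ − b·x̄ = 97.555556 − (-0.003000)·1692.977778 = 102.634897

102.635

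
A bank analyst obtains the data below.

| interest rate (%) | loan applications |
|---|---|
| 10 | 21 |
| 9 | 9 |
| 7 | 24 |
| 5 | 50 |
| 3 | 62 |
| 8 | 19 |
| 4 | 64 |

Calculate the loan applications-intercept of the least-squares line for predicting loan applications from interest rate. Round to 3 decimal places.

88.075

n = 7, Σx = 46, Σy = 249, Σxy = 1303, Σx² = 344
Sxx = Σx² − (Σx)²/n = 344 − 302.285714 = 41.714286
Sxy = Σxy − (Σx)(Σy)/n = 1303 − 1636.285714 = -333.285714
b = Sxy/Sxx = -333.285714/41.714286 = -7.989726
a = ȳ − b·x̄ = 35.571429 − (-7.989726)·6.571429 = 88.075342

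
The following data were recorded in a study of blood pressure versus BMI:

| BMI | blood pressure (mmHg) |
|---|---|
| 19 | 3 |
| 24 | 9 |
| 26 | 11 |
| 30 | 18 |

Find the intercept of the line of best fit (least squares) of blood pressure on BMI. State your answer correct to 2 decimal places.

-22.98

n = 4, Σx = 99, Σy = 41, Σxy = 1099, Σx² = 2513
Sxx = Σx² − (Σx)²/n = 2513 − 2450.25 = 62.75
Sxy = Σxy − (Σx)(Σy)/n = 1099 − 1014.75 = 84.25
b = Sxy/Sxx = 84.25/62.75 = 1.342629
a = ȳ − b·x̄ = 10.25 − 1.342629·24.75 = -22.980080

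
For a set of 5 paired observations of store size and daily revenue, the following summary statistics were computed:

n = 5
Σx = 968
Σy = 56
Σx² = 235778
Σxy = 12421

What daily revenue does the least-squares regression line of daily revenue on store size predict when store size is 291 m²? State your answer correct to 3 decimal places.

14.380

Sxx = Σx² − (Σx)²/n = 235778 − 187404.8 = 48373.2
Sxy = Σxy − (Σx)(Σy)/n = 12421 − 10841.6 = 1579.4
b = Sxy/Sxx = 1579.4/48373.2 = 0.032650
a = ȳ − b·x̄ = 11.2 − 0.032650·193.6 = 4.878900
ŷ(291) = a + b·291 = 4.878900 + 0.032650·291 = 14.380140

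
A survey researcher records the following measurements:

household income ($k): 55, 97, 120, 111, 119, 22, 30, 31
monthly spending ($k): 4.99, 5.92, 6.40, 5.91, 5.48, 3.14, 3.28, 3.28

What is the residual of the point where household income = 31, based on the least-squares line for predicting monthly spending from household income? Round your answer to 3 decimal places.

-0.258

n = 8, Σx = 585, Σy = 38.4, Σxy = 3193.98, Σx² = 55661
Sxx = Σx² − (Σx)²/n = 55661 − 42778.125 = 12882.875
Sxy = Σxy − (Σx)(Σy)/n = 3193.98 − 2808 = 385.98
b = Sxy/Sxx = 385.98/12882.875 = 0.029961
a = ȳ − b·x̄ = 4.8 − 0.029961·73.125 = 2.609124
ŷ(31) = 2.609124 + 0.029961·31 = 3.537905
residual = y − ŷ = 3.28 − 3.537905 = -0.257905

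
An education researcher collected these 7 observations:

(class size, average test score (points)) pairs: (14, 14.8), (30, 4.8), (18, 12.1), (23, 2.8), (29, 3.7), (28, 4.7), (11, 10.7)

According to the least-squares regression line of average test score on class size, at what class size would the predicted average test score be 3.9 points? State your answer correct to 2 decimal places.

29.12

n = 7, Σx = 153, Σy = 53.6, Σxy = 990, Σx² = 3695
Sxx = Σx² − (Σx)²/n = 3695 − 3344.142857 = 350.857143
Sxy = Σxy − (Σx)(Σy)/n = 990 − 1171.542857 = -181.542857
b = Sxy/Sxx = -181.542857/350.857143 = -0.517427
a = ȳ − b·x̄ = 7.657143 − (-0.517427)·21.857143 = 18.966612
Set a + b·x = 3.9: x = (3.9 − 18.966612) / (-0.517427) = 29.118351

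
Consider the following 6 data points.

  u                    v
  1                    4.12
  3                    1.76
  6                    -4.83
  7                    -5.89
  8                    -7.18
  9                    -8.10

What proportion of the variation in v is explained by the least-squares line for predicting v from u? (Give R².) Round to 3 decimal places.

0.984

n = 6, Σx = 34, Σy = -20.12, Σxy = -191.15, Σx² = 240, Σy² = 195.2554
Sxx = Σx² − (Σx)²/n = 240 − 192.666667 = 47.333333
Sxy = Σxy − (Σx)(Σy)/n = -191.15 − (-114.013333) = -77.136667
Syy = Σy² − (Σy)²/n = 195.2554 − 67.469067 = 127.786333
R² = Sxy²/(Sxx·Syy) = (-77.136667)²/(47.333333·127.786333) = 0.983717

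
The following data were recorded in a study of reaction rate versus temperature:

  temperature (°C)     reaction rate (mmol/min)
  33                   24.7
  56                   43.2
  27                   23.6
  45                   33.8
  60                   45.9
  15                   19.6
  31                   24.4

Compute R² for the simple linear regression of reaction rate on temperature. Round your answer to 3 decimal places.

n = 7, Σx = 267, Σy = 215.2, Σxy = 9196.9, Σx² = 11765, Σy² = 7262.06
Sxx = Σx² − (Σx)²/n = 11765 − 10184.142857 = 1580.857143
Sxy = Σxy − (Σx)(Σy)/n = 9196.9 − 8208.342857 = 988.557143
Syy = Σy² − (Σy)²/n = 7262.06 − 6615.862857 = 646.197143
R² = Sxy²/(Sxx·Syy) = (988.557143)²/(1580.857143·646.197143) = 0.956634

0.957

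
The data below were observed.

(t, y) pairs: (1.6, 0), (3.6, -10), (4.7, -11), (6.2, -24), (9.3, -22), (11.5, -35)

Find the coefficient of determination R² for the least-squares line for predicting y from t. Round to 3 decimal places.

0.893

n = 6, Σx = 36.9, Σy = -102, Σxy = -843.6, Σx² = 294.79, Σy² = 2506
Sxx = Σx² − (Σx)²/n = 294.79 − 226.935 = 67.855
Sxy = Σxy − (Σx)(Σy)/n = -843.6 − (-627.3) = -216.3
Syy = Σy² − (Σy)²/n = 2506 − 1734 = 772
R² = Sxy²/(Sxx·Syy) = (-216.3)²/(67.855·772) = 0.893128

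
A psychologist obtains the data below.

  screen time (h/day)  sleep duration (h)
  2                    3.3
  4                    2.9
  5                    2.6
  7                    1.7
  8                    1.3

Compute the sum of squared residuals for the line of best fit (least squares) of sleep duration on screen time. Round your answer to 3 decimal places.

0.082

n = 5, Σx = 26, Σy = 11.8, Σxy = 53.5, Σx² = 158, Σy² = 30.64
Sxx = Σx² − (Σx)²/n = 158 − 135.2 = 22.8
Sxy = Σxy − (Σx)(Σy)/n = 53.5 − 61.36 = -7.86
Syy = Σy² − (Σy)²/n = 30.64 − 27.848 = 2.792
b = Sxy/Sxx = -7.86/22.8 = -0.344737
SSE = Syy − b·Sxy = 2.792 − (-0.344737)·(-7.86) = 0.082368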